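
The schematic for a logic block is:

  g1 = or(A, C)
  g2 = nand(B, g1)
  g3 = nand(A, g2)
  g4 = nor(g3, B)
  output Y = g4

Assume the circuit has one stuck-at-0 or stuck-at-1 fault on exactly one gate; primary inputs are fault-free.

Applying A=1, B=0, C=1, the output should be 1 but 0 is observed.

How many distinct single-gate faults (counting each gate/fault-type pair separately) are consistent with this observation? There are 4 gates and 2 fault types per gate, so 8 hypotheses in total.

Fault-free: g1=1, g2=1, g3=0, g4=1 → 1. Observed 0.
  g1 stuck-at-0: output 1 ✗
  g1 stuck-at-1: output 1 ✗
  g2 stuck-at-0: output 0 ✓
  g2 stuck-at-1: output 1 ✗
  g3 stuck-at-0: output 1 ✗
  g3 stuck-at-1: output 0 ✓
  g4 stuck-at-0: output 0 ✓
  g4 stuck-at-1: output 1 ✗
Consistent faults: {g2 stuck-at-0, g3 stuck-at-1, g4 stuck-at-0} — 3 in all.

3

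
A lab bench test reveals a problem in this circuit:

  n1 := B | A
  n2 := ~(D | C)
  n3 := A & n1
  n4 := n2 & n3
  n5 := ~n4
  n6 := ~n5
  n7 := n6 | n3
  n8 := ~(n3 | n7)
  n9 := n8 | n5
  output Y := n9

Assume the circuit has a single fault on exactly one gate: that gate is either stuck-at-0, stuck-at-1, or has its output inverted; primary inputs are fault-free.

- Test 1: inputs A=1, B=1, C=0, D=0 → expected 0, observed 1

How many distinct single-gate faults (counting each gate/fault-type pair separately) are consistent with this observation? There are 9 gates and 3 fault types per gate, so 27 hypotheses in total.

14

Fault-free: n1=1, n2=1, n3=1, n4=1, n5=0, n6=1, n7=1, n8=0, n9=0 → 0. Observed 1.
  n1: stuck-at-0, inverted output ✓; others ✗
  n2: stuck-at-0, inverted output ✓; others ✗
  n3: stuck-at-0, inverted output ✓; others ✗
  n4: stuck-at-0, inverted output ✓; others ✗
  n5: stuck-at-1, inverted output ✓; others ✗
  n6: none of the 3 fault types match ✗
  n7: none of the 3 fault types match ✗
  n8: stuck-at-1, inverted output ✓; others ✗
  n9: stuck-at-1, inverted output ✓; others ✗
Consistent faults: {n1 stuck-at-0, n1 inverted output, n2 stuck-at-0, n2 inverted output, n3 stuck-at-0, n3 inverted output, n4 stuck-at-0, n4 inverted output, n5 stuck-at-1, n5 inverted output, n8 stuck-at-1, n8 inverted output, n9 stuck-at-1, n9 inverted output} — 14 in all.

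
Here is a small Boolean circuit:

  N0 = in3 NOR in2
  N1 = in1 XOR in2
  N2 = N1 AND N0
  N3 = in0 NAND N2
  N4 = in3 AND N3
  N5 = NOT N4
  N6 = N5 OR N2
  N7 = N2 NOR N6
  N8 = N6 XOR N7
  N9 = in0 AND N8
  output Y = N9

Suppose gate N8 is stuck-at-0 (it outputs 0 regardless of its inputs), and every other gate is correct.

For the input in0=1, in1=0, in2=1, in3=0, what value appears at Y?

Propagate with N8 forced: N0=0, N1=1, N2=0, N3=1, N4=0, N5=1, N6=1, N7=0, N8=0 [stuck-at-0], N9=0.
So Y = 0. (Without the fault it would be 1.)

0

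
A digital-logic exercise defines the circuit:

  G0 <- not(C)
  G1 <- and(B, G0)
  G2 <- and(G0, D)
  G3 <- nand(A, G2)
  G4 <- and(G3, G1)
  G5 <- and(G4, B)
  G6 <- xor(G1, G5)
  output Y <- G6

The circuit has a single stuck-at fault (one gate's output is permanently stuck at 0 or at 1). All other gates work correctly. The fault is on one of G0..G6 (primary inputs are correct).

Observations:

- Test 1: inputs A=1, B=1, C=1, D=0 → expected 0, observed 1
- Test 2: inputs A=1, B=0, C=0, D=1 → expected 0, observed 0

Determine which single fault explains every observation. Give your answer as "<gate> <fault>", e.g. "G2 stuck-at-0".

Fault-free values for test 1 (A=1, B=1, C=1, D=0): G0=0, G1=0, G2=0, G3=1, G4=0, G5=0, G6=0, giving Y=0. Observed 1.
Test 1: faults giving observed 1 are {G4 stuck-at-1, G5 stuck-at-1, G6 stuck-at-1}.
Test 2 (A=1, B=0, C=0, D=1): fault-free G0=1, G1=0, G2=1, G3=0, G4=0, G5=0, G6=0 → 0; observed 0. Eliminates G5 stuck-at-1, G6 stuck-at-1.
Only G4 stuck-at-1 is consistent with every test.

G4 stuck-at-1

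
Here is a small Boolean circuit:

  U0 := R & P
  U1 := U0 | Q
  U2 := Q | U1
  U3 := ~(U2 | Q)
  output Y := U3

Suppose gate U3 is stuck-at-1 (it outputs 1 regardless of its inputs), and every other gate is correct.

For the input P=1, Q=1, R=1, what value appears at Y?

1

Propagate with U3 forced: U0=1, U1=1, U2=1, U3=1 [stuck-at-1].
So Y = 1. (Without the fault it would be 0.)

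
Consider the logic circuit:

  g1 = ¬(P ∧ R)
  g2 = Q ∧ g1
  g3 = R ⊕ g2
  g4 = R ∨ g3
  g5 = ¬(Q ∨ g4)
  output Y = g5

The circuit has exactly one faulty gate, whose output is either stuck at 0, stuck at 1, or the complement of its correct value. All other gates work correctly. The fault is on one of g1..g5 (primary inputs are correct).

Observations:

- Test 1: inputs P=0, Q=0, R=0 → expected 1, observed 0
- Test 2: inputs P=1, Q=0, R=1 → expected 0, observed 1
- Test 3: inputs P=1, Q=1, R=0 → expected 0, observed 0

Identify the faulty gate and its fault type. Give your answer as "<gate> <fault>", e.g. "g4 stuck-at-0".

g4 inverted output

Fault-free values for test 1 (P=0, Q=0, R=0): g1=1, g2=0, g3=0, g4=0, g5=1, giving Y=1. Observed 0.
Test 1: faults giving observed 0 are {g2 stuck-at-1, g2 inverted output, g3 stuck-at-1, g3 inverted output, g4 stuck-at-1, g4 inverted output, g5 stuck-at-0, g5 inverted output}.
Test 2 (P=1, Q=0, R=1): fault-free g1=0, g2=0, g3=1, g4=1, g5=0 → 0; observed 1. Eliminates g2 stuck-at-1, g2 inverted output, g3 stuck-at-1, g3 inverted output, g4 stuck-at-1, g5 stuck-at-0.
Test 3 (P=1, Q=1, R=0): fault-free g1=1, g2=1, g3=1, g4=1, g5=0 → 0; observed 0. Eliminates g5 inverted output.
Only g4 inverted output is consistent with every test.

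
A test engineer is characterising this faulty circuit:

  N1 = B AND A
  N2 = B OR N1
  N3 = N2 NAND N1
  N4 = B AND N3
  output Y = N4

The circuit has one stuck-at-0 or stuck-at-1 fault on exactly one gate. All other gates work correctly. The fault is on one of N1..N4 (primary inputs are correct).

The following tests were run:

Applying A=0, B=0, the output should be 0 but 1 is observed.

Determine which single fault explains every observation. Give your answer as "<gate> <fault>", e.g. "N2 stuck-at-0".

N4 stuck-at-1

Fault-free values for test 1 (A=0, B=0): N1=0, N2=0, N3=1, N4=0, giving Y=0. Observed 1.
Test 1: faults giving observed 1 are {N4 stuck-at-1}.
Only N4 stuck-at-1 is consistent with every test.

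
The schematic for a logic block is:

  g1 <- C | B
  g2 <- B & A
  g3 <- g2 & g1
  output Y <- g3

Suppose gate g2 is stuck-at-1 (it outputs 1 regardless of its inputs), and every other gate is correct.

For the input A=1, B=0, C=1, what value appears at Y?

1

Propagate with g2 forced: g1=1, g2=1 [stuck-at-1], g3=1.
So Y = 1. (Without the fault it would be 0.)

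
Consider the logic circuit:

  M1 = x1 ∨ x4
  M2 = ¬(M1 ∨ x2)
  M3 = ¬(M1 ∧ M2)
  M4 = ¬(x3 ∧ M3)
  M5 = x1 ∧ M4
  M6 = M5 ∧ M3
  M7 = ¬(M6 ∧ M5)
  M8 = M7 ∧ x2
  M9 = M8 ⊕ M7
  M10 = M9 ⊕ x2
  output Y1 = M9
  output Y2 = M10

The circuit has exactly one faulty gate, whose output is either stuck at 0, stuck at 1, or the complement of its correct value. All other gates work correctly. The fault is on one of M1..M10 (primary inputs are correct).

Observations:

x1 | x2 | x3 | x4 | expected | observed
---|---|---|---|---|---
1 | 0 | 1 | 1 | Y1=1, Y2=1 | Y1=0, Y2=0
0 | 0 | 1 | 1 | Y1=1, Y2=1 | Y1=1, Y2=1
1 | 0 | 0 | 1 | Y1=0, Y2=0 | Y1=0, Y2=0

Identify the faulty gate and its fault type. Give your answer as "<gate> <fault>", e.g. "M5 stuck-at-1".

Fault-free values for test 1 (x1=1, x2=0, x3=1, x4=1): M1=1, M2=0, M3=1, M4=0, M5=0, M6=0, M7=1, M8=0, M9=1, M10=1, giving Y1=1, Y2=1. Observed Y1=0, Y2=0.
Test 1: faults giving observed Y1=0, Y2=0 are {M4 stuck-at-1, M4 inverted output, M5 stuck-at-1, M5 inverted output, M7 stuck-at-0, M7 inverted output, M8 stuck-at-1, M8 inverted output, M9 stuck-at-0, M9 inverted output}.
Test 2 (x1=0, x2=0, x3=1, x4=1): fault-free M1=1, M2=0, M3=1, M4=0, M5=0, M6=0, M7=1, M8=0, M9=1, M10=1 → Y1=1, Y2=1; observed Y1=1, Y2=1. Eliminates M5 stuck-at-1, M5 inverted output, M7 stuck-at-0, M7 inverted output, M8 stuck-at-1, M8 inverted output, M9 stuck-at-0, M9 inverted output.
Test 3 (x1=1, x2=0, x3=0, x4=1): fault-free M1=1, M2=0, M3=1, M4=1, M5=1, M6=1, M7=0, M8=0, M9=0, M10=0 → Y1=0, Y2=0; observed Y1=0, Y2=0. Eliminates M4 inverted output.
Only M4 stuck-at-1 is consistent with every test.

M4 stuck-at-1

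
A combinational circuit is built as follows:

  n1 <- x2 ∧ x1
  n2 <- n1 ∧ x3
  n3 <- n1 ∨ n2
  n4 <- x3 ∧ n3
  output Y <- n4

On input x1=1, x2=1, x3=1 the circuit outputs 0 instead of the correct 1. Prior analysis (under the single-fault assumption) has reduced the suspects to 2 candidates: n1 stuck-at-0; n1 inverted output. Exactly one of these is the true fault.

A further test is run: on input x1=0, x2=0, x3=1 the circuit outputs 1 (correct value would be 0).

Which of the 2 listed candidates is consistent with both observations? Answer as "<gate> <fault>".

n1 inverted output

Evaluate each candidate on input x1=0, x2=0, x3=1:
  n1 stuck-at-0: n1=0 [stuck-at-0], n2=0, n3=0, n4=0 → 0 — eliminated
  n1 inverted output: n1=1 [inverted output], n2=1, n3=1, n4=1 → 1 — matches
Only n1 inverted output reproduces the observed 1.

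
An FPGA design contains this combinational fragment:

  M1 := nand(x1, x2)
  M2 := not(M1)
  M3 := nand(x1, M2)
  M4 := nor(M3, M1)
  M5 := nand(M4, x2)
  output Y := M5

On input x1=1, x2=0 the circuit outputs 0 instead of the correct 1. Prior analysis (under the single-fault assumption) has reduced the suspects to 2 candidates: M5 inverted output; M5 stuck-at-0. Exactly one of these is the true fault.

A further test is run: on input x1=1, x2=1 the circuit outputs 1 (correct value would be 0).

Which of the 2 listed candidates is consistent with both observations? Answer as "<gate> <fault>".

M5 inverted output

Evaluate each candidate on input x1=1, x2=1:
  M5 inverted output: M1=0, M2=1, M3=0, M4=1, M5=1 [inverted output] → 1 — matches
  M5 stuck-at-0: M1=0, M2=1, M3=0, M4=1, M5=0 [stuck-at-0] → 0 — eliminated
Only M5 inverted output reproduces the observed 1.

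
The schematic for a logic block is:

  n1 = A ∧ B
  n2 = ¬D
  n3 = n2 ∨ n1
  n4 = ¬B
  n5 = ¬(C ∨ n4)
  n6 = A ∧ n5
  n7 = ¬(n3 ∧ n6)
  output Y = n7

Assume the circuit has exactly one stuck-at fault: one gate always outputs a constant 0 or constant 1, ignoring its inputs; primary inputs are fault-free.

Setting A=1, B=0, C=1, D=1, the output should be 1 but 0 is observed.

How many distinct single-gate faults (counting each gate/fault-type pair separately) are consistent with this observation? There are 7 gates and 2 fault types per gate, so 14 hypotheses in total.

Fault-free: n1=0, n2=0, n3=0, n4=1, n5=0, n6=0, n7=1 → 1. Observed 0.
  n1 stuck-at-0: output 1 ✗
  n1 stuck-at-1: output 1 ✗
  n2 stuck-at-0: output 1 ✗
  n2 stuck-at-1: output 1 ✗
  n3 stuck-at-0: output 1 ✗
  n3 stuck-at-1: output 1 ✗
  n4 stuck-at-0: output 1 ✗
  n4 stuck-at-1: output 1 ✗
  n5 stuck-at-0: output 1 ✗
  n5 stuck-at-1: output 1 ✗
  n6 stuck-at-0: output 1 ✗
  n6 stuck-at-1: output 1 ✗
  n7 stuck-at-0: output 0 ✓
  n7 stuck-at-1: output 1 ✗
Consistent faults: {n7 stuck-at-0} — 1 in all.

1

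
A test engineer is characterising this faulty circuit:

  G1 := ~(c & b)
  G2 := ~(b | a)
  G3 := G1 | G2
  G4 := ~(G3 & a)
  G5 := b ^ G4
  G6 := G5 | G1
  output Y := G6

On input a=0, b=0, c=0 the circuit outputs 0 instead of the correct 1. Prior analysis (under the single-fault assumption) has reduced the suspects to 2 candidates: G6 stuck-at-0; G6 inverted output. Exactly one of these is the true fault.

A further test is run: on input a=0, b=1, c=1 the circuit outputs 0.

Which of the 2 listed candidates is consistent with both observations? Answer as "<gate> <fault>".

G6 stuck-at-0

Evaluate each candidate on input a=0, b=1, c=1:
  G6 stuck-at-0: G1=0, G2=0, G3=0, G4=1, G5=0, G6=0 [stuck-at-0] → 0 — matches
  G6 inverted output: G1=0, G2=0, G3=0, G4=1, G5=0, G6=1 [inverted output] → 1 — eliminated
Only G6 stuck-at-0 reproduces the observed 0.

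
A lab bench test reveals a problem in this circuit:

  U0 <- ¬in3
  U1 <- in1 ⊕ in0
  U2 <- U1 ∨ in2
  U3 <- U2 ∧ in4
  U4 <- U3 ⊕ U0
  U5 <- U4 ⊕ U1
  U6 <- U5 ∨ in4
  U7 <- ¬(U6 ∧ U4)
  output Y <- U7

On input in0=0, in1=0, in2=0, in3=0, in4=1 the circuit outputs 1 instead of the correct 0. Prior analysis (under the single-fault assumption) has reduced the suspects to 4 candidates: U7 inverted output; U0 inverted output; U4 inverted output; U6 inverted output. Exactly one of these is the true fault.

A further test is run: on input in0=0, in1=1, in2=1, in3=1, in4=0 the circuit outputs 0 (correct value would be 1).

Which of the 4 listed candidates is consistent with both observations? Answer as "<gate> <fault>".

Evaluate each candidate on input in0=0, in1=1, in2=1, in3=1, in4=0:
  U7 inverted output: U0=0, U1=1, U2=1, U3=0, U4=0, U5=1, U6=1, U7=0 [inverted output] → 0 — matches
  U0 inverted output: U0=1 [inverted output], U1=1, U2=1, U3=0, U4=1, U5=0, U6=0, U7=1 → 1 — eliminated
  U4 inverted output: U0=0, U1=1, U2=1, U3=0, U4=1 [inverted output], U5=0, U6=0, U7=1 → 1 — eliminated
  U6 inverted output: U0=0, U1=1, U2=1, U3=0, U4=0, U5=1, U6=0 [inverted output], U7=1 → 1 — eliminated
Only U7 inverted output reproduces the observed 0.

U7 inverted output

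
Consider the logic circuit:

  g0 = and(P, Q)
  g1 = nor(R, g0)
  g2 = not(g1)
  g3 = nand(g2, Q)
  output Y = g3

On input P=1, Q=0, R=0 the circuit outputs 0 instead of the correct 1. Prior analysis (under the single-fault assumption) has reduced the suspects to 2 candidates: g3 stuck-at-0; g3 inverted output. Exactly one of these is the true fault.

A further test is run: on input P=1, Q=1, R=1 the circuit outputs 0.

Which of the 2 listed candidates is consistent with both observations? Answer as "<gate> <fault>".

g3 stuck-at-0

Evaluate each candidate on input P=1, Q=1, R=1:
  g3 stuck-at-0: g0=1, g1=0, g2=1, g3=0 [stuck-at-0] → 0 — matches
  g3 inverted output: g0=1, g1=0, g2=1, g3=1 [inverted output] → 1 — eliminated
Only g3 stuck-at-0 reproduces the observed 0.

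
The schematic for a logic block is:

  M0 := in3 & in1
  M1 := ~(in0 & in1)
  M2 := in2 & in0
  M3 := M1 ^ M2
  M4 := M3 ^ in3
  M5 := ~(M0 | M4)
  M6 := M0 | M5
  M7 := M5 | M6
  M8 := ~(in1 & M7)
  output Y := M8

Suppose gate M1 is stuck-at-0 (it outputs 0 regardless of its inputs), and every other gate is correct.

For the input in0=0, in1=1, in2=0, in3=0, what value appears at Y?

Propagate with M1 forced: M0=0, M1=0 [stuck-at-0], M2=0, M3=0, M4=0, M5=1, M6=1, M7=1, M8=0.
So Y = 0. (Without the fault it would be 1.)

0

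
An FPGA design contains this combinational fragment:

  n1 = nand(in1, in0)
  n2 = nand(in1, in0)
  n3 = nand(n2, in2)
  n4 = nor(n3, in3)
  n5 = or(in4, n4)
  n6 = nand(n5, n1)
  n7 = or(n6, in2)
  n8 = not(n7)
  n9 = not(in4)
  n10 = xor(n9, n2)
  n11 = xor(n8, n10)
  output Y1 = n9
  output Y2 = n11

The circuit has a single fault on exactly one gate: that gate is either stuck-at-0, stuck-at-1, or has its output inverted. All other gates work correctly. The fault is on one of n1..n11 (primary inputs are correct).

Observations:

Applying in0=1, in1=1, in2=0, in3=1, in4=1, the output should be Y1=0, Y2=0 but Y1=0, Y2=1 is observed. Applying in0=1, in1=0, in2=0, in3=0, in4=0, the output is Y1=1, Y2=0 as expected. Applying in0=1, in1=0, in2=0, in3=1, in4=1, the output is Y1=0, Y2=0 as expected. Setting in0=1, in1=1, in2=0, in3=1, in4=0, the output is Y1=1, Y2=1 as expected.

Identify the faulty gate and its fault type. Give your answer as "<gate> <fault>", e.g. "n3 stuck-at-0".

n1 stuck-at-1

Fault-free values for test 1 (in0=1, in1=1, in2=0, in3=1, in4=1): n1=0, n2=0, n3=1, n4=0, n5=1, n6=1, n7=1, n8=0, n9=0, n10=0, n11=0, giving Y1=0, Y2=0. Observed Y1=0, Y2=1.
Test 1: faults giving observed Y1=0, Y2=1 are {n1 stuck-at-1, n1 inverted output, n2 stuck-at-1, n2 inverted output, n6 stuck-at-0, n6 inverted output, n7 stuck-at-0, n7 inverted output, n8 stuck-at-1, n8 inverted output, n10 stuck-at-1, n10 inverted output, n11 stuck-at-1, n11 inverted output}.
Test 2 (in0=1, in1=0, in2=0, in3=0, in4=0): fault-free n1=1, n2=1, n3=1, n4=0, n5=0, n6=1, n7=1, n8=0, n9=1, n10=0, n11=0 → Y1=1, Y2=0; observed Y1=1, Y2=0. Eliminates n2 inverted output, n6 stuck-at-0, n6 inverted output, n7 stuck-at-0, n7 inverted output, n8 stuck-at-1, n8 inverted output, n10 stuck-at-1, n10 inverted output, n11 stuck-at-1, n11 inverted output.
Test 3 (in0=1, in1=0, in2=0, in3=1, in4=1): fault-free n1=1, n2=1, n3=1, n4=0, n5=1, n6=0, n7=0, n8=1, n9=0, n10=1, n11=0 → Y1=0, Y2=0; observed Y1=0, Y2=0. Eliminates n1 inverted output.
Test 4 (in0=1, in1=1, in2=0, in3=1, in4=0): fault-free n1=0, n2=0, n3=1, n4=0, n5=0, n6=1, n7=1, n8=0, n9=1, n10=1, n11=1 → Y1=1, Y2=1; observed Y1=1, Y2=1. Eliminates n2 stuck-at-1.
Only n1 stuck-at-1 is consistent with every test.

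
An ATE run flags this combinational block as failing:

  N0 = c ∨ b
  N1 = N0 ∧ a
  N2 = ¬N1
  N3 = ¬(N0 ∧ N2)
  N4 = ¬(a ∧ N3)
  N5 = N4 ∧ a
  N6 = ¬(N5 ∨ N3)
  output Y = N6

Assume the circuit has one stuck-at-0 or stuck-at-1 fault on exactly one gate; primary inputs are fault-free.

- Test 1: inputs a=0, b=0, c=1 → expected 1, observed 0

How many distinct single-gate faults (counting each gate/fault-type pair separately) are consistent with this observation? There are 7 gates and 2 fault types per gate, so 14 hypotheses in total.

6

Fault-free: N0=1, N1=0, N2=1, N3=0, N4=1, N5=0, N6=1 → 1. Observed 0.
  N0 stuck-at-0: output 0 ✓
  N0 stuck-at-1: output 1 ✗
  N1 stuck-at-0: output 1 ✗
  N1 stuck-at-1: output 0 ✓
  N2 stuck-at-0: output 0 ✓
  N2 stuck-at-1: output 1 ✗
  N3 stuck-at-0: output 1 ✗
  N3 stuck-at-1: output 0 ✓
  N4 stuck-at-0: output 1 ✗
  N4 stuck-at-1: output 1 ✗
  N5 stuck-at-0: output 1 ✗
  N5 stuck-at-1: output 0 ✓
  N6 stuck-at-0: output 0 ✓
  N6 stuck-at-1: output 1 ✗
Consistent faults: {N0 stuck-at-0, N1 stuck-at-1, N2 stuck-at-0, N3 stuck-at-1, N5 stuck-at-1, N6 stuck-at-0} — 6 in all.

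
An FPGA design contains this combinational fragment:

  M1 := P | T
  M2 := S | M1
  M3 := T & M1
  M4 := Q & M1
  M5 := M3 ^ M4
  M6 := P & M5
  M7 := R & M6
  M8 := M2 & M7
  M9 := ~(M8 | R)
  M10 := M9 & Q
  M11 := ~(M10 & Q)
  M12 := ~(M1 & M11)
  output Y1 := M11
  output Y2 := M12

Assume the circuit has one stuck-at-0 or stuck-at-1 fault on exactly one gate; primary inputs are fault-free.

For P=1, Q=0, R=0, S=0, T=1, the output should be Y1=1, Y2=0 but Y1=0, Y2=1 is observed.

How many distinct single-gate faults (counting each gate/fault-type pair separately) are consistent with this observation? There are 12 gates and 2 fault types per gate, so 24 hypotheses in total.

Fault-free: M1=1, M2=1, M3=1, M4=0, M5=1, M6=1, M7=0, M8=0, M9=1, M10=0, M11=1, M12=0 → Y1=1, Y2=0. Observed Y1=0, Y2=1.
  M1: none of the 2 fault types match ✗
  M2: none of the 2 fault types match ✗
  M3: none of the 2 fault types match ✗
  M4: none of the 2 fault types match ✗
  M5: none of the 2 fault types match ✗
  M6: none of the 2 fault types match ✗
  M7: none of the 2 fault types match ✗
  M8: none of the 2 fault types match ✗
  M9: none of the 2 fault types match ✗
  M10: none of the 2 fault types match ✗
  M11: stuck-at-0 ✓; others ✗
  M12: none of the 2 fault types match ✗
Consistent faults: {M11 stuck-at-0} — 1 in all.

1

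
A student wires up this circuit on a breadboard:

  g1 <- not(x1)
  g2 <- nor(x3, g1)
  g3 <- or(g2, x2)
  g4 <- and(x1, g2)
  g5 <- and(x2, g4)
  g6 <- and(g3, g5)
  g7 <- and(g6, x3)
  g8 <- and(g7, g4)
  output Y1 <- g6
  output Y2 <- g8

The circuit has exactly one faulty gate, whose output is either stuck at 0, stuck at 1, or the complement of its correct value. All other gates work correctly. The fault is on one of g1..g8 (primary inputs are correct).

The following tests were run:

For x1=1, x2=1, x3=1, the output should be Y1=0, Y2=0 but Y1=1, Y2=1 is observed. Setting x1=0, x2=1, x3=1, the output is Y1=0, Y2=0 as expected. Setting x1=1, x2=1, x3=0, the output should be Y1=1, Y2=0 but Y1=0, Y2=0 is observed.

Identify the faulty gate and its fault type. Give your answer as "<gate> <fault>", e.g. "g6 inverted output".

Fault-free values for test 1 (x1=1, x2=1, x3=1): g1=0, g2=0, g3=1, g4=0, g5=0, g6=0, g7=0, g8=0, giving Y1=0, Y2=0. Observed Y1=1, Y2=1.
Test 1: faults giving observed Y1=1, Y2=1 are {g2 stuck-at-1, g2 inverted output, g4 stuck-at-1, g4 inverted output}.
Test 2 (x1=0, x2=1, x3=1): fault-free g1=1, g2=0, g3=1, g4=0, g5=0, g6=0, g7=0, g8=0 → Y1=0, Y2=0; observed Y1=0, Y2=0. Eliminates g4 stuck-at-1, g4 inverted output.
Test 3 (x1=1, x2=1, x3=0): fault-free g1=0, g2=1, g3=1, g4=1, g5=1, g6=1, g7=0, g8=0 → Y1=1, Y2=0; observed Y1=0, Y2=0. Eliminates g2 stuck-at-1.
Only g2 inverted output is consistent with every test.

g2 inverted output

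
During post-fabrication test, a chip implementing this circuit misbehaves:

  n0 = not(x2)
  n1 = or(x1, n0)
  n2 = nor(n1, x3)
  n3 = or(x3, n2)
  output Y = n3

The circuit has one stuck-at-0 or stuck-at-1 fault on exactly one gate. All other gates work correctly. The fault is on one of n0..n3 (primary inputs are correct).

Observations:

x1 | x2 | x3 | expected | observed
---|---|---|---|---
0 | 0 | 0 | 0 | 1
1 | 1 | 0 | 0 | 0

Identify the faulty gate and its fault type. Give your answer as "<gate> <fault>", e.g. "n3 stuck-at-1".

Fault-free values for test 1 (x1=0, x2=0, x3=0): n0=1, n1=1, n2=0, n3=0, giving Y=0. Observed 1.
Test 1: faults giving observed 1 are {n0 stuck-at-0, n1 stuck-at-0, n2 stuck-at-1, n3 stuck-at-1}.
Test 2 (x1=1, x2=1, x3=0): fault-free n0=0, n1=1, n2=0, n3=0 → 0; observed 0. Eliminates n1 stuck-at-0, n2 stuck-at-1, n3 stuck-at-1.
Only n0 stuck-at-0 is consistent with every test.

n0 stuck-at-0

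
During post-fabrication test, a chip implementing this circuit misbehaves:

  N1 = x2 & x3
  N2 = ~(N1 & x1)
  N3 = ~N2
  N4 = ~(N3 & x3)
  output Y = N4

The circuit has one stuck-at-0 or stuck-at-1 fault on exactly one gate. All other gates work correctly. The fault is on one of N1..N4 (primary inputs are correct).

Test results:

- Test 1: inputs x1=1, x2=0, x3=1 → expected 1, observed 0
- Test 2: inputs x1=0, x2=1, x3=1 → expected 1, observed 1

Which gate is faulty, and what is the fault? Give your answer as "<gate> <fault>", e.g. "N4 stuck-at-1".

N1 stuck-at-1

Fault-free values for test 1 (x1=1, x2=0, x3=1): N1=0, N2=1, N3=0, N4=1, giving Y=1. Observed 0.
Test 1: faults giving observed 0 are {N1 stuck-at-1, N2 stuck-at-0, N3 stuck-at-1, N4 stuck-at-0}.
Test 2 (x1=0, x2=1, x3=1): fault-free N1=1, N2=1, N3=0, N4=1 → 1; observed 1. Eliminates N2 stuck-at-0, N3 stuck-at-1, N4 stuck-at-0.
Only N1 stuck-at-1 is consistent with every test.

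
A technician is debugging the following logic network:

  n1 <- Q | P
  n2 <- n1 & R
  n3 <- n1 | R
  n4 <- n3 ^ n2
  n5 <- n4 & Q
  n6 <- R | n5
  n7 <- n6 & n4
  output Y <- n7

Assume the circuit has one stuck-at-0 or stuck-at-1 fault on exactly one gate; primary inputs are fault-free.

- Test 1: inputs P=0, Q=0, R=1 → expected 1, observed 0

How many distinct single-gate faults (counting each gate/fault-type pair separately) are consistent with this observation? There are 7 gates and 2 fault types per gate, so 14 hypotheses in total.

6

Fault-free: n1=0, n2=0, n3=1, n4=1, n5=0, n6=1, n7=1 → 1. Observed 0.
  n1 stuck-at-0: output 1 ✗
  n1 stuck-at-1: output 0 ✓
  n2 stuck-at-0: output 1 ✗
  n2 stuck-at-1: output 0 ✓
  n3 stuck-at-0: output 0 ✓
  n3 stuck-at-1: output 1 ✗
  n4 stuck-at-0: output 0 ✓
  n4 stuck-at-1: output 1 ✗
  n5 stuck-at-0: output 1 ✗
  n5 stuck-at-1: output 1 ✗
  n6 stuck-at-0: output 0 ✓
  n6 stuck-at-1: output 1 ✗
  n7 stuck-at-0: output 0 ✓
  n7 stuck-at-1: output 1 ✗
Consistent faults: {n1 stuck-at-1, n2 stuck-at-1, n3 stuck-at-0, n4 stuck-at-0, n6 stuck-at-0, n7 stuck-at-0} — 6 in all.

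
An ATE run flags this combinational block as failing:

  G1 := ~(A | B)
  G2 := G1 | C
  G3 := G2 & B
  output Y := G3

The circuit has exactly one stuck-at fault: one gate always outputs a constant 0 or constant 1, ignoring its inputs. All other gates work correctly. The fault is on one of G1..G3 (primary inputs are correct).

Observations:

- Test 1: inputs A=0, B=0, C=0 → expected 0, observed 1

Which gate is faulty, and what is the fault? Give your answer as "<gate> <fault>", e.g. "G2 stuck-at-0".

Fault-free values for test 1 (A=0, B=0, C=0): G1=1, G2=1, G3=0, giving Y=0. Observed 1.
Test 1: faults giving observed 1 are {G3 stuck-at-1}.
Only G3 stuck-at-1 is consistent with every test.

G3 stuck-at-1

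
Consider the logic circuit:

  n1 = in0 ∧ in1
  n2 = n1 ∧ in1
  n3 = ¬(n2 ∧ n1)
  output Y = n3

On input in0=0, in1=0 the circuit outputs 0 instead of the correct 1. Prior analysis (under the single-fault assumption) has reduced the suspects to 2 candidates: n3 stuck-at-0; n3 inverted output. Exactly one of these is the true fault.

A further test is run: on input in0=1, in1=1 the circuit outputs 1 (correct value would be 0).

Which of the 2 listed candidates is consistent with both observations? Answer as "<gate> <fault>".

Evaluate each candidate on input in0=1, in1=1:
  n3 stuck-at-0: n1=1, n2=1, n3=0 [stuck-at-0] → 0 — eliminated
  n3 inverted output: n1=1, n2=1, n3=1 [inverted output] → 1 — matches
Only n3 inverted output reproduces the observed 1.

n3 inverted output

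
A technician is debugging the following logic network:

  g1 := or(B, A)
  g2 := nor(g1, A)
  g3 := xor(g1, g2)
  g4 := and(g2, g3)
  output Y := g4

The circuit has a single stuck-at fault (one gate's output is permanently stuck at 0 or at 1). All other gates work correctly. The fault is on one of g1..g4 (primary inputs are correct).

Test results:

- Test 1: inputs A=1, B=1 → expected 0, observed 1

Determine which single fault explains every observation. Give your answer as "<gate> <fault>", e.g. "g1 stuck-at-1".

g4 stuck-at-1

Fault-free values for test 1 (A=1, B=1): g1=1, g2=0, g3=1, g4=0, giving Y=0. Observed 1.
Test 1: faults giving observed 1 are {g4 stuck-at-1}.
Only g4 stuck-at-1 is consistent with every test.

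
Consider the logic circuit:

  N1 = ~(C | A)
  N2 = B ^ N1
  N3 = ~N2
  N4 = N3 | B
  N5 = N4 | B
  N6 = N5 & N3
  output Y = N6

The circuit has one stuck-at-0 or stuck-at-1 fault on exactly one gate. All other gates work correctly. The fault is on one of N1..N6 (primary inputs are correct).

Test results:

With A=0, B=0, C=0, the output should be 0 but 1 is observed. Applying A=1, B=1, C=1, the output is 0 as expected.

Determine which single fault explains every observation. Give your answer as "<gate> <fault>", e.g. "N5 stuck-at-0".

Fault-free values for test 1 (A=0, B=0, C=0): N1=1, N2=1, N3=0, N4=0, N5=0, N6=0, giving Y=0. Observed 1.
Test 1: faults giving observed 1 are {N1 stuck-at-0, N2 stuck-at-0, N3 stuck-at-1, N6 stuck-at-1}.
Test 2 (A=1, B=1, C=1): fault-free N1=0, N2=1, N3=0, N4=1, N5=1, N6=0 → 0; observed 0. Eliminates N2 stuck-at-0, N3 stuck-at-1, N6 stuck-at-1.
Only N1 stuck-at-0 is consistent with every test.

N1 stuck-at-0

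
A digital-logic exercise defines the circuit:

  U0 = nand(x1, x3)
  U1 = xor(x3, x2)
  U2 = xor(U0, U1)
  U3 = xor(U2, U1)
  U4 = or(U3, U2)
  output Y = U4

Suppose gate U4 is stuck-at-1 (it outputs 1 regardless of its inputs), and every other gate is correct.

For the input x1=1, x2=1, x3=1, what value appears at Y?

Propagate with U4 forced: U0=0, U1=0, U2=0, U3=0, U4=1 [stuck-at-1].
So Y = 1. (Without the fault it would be 0.)

1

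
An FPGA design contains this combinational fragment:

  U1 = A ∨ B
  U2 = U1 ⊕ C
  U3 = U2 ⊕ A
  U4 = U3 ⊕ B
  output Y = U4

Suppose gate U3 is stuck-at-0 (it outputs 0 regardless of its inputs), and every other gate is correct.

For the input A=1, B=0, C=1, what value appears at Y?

0

Propagate with U3 forced: U1=1, U2=0, U3=0 [stuck-at-0], U4=0.
So Y = 0. (Without the fault it would be 1.)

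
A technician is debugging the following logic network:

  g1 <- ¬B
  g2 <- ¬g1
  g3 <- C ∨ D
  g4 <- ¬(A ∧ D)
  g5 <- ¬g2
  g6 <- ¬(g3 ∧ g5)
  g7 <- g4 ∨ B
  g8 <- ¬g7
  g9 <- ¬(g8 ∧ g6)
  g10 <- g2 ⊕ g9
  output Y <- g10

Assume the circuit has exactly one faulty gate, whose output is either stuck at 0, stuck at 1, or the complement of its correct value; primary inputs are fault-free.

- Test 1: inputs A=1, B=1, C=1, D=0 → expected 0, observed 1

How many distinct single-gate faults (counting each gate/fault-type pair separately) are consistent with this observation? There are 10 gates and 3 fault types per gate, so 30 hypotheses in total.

Fault-free: g1=0, g2=1, g3=1, g4=1, g5=0, g6=1, g7=1, g8=0, g9=1, g10=0 → 0. Observed 1.
  g1: stuck-at-1, inverted output ✓; others ✗
  g2: stuck-at-0, inverted output ✓; others ✗
  g3: none of the 3 fault types match ✗
  g4: none of the 3 fault types match ✗
  g5: none of the 3 fault types match ✗
  g6: none of the 3 fault types match ✗
  g7: stuck-at-0, inverted output ✓; others ✗
  g8: stuck-at-1, inverted output ✓; others ✗
  g9: stuck-at-0, inverted output ✓; others ✗
  g10: stuck-at-1, inverted output ✓; others ✗
Consistent faults: {g1 stuck-at-1, g1 inverted output, g2 stuck-at-0, g2 inverted output, g7 stuck-at-0, g7 inverted output, g8 stuck-at-1, g8 inverted output, g9 stuck-at-0, g9 inverted output, g10 stuck-at-1, g10 inverted output} — 12 in all.

12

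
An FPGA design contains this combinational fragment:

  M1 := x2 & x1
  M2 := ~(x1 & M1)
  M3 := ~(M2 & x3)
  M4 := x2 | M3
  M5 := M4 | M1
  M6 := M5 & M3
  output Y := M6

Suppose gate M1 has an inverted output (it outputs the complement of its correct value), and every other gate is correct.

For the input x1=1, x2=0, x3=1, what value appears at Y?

1

Propagate with M1 forced: M1=1 [inverted output], M2=0, M3=1, M4=1, M5=1, M6=1.
So Y = 1. (Without the fault it would be 0.)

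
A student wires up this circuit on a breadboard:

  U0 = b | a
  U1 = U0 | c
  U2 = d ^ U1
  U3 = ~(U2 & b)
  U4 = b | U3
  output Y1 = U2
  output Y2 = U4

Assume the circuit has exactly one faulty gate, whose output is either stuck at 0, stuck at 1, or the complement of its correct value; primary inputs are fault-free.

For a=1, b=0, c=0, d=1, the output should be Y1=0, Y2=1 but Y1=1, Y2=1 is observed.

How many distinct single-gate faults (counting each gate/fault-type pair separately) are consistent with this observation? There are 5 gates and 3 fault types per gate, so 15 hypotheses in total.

6

Fault-free: U0=1, U1=1, U2=0, U3=1, U4=1 → Y1=0, Y2=1. Observed Y1=1, Y2=1.
  U0: stuck-at-0, inverted output ✓; others ✗
  U1: stuck-at-0, inverted output ✓; others ✗
  U2: stuck-at-1, inverted output ✓; others ✗
  U3: none of the 3 fault types match ✗
  U4: none of the 3 fault types match ✗
Consistent faults: {U0 stuck-at-0, U0 inverted output, U1 stuck-at-0, U1 inverted output, U2 stuck-at-1, U2 inverted output} — 6 in all.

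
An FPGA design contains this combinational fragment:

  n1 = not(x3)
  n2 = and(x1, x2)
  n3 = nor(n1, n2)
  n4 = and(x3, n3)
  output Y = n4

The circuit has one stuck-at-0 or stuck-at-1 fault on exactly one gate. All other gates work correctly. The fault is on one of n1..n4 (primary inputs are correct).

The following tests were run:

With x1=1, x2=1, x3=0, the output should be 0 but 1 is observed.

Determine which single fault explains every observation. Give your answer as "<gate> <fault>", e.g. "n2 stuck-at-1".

Fault-free values for test 1 (x1=1, x2=1, x3=0): n1=1, n2=1, n3=0, n4=0, giving Y=0. Observed 1.
Test 1: faults giving observed 1 are {n4 stuck-at-1}.
Only n4 stuck-at-1 is consistent with every test.

n4 stuck-at-1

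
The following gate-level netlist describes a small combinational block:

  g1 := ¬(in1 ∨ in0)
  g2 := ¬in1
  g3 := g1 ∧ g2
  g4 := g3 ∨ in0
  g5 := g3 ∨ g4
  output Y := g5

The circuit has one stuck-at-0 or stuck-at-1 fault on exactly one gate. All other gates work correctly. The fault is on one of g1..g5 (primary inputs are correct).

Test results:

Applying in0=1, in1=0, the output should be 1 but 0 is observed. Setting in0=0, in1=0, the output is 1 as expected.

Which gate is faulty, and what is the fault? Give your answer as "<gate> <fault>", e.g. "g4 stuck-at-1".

g4 stuck-at-0

Fault-free values for test 1 (in0=1, in1=0): g1=0, g2=1, g3=0, g4=1, g5=1, giving Y=1. Observed 0.
Test 1: faults giving observed 0 are {g4 stuck-at-0, g5 stuck-at-0}.
Test 2 (in0=0, in1=0): fault-free g1=1, g2=1, g3=1, g4=1, g5=1 → 1; observed 1. Eliminates g5 stuck-at-0.
Only g4 stuck-at-0 is consistent with every test.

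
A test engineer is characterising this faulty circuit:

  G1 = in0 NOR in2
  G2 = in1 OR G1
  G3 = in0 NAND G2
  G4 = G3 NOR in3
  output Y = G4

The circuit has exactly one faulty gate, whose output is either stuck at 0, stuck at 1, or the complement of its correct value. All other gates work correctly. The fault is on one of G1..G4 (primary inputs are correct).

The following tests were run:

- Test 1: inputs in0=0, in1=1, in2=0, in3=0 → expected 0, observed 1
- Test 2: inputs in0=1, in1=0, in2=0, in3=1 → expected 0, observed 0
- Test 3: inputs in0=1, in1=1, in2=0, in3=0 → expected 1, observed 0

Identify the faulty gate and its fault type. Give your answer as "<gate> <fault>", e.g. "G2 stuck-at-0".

G3 inverted output

Fault-free values for test 1 (in0=0, in1=1, in2=0, in3=0): G1=1, G2=1, G3=1, G4=0, giving Y=0. Observed 1.
Test 1: faults giving observed 1 are {G3 stuck-at-0, G3 inverted output, G4 stuck-at-1, G4 inverted output}.
Test 2 (in0=1, in1=0, in2=0, in3=1): fault-free G1=0, G2=0, G3=1, G4=0 → 0; observed 0. Eliminates G4 stuck-at-1, G4 inverted output.
Test 3 (in0=1, in1=1, in2=0, in3=0): fault-free G1=0, G2=1, G3=0, G4=1 → 1; observed 0. Eliminates G3 stuck-at-0.
Only G3 inverted output is consistent with every test.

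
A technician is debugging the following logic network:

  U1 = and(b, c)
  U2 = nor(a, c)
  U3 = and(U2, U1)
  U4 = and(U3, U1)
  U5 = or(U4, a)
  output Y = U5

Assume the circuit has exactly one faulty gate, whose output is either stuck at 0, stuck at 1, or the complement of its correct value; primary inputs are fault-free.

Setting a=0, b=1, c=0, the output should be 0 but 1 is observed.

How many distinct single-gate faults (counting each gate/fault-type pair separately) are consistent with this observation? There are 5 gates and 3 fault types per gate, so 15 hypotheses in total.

Fault-free: U1=0, U2=1, U3=0, U4=0, U5=0 → 0. Observed 1.
  U1: stuck-at-1, inverted output ✓; others ✗
  U2: none of the 3 fault types match ✗
  U3: none of the 3 fault types match ✗
  U4: stuck-at-1, inverted output ✓; others ✗
  U5: stuck-at-1, inverted output ✓; others ✗
Consistent faults: {U1 stuck-at-1, U1 inverted output, U4 stuck-at-1, U4 inverted output, U5 stuck-at-1, U5 inverted output} — 6 in all.

6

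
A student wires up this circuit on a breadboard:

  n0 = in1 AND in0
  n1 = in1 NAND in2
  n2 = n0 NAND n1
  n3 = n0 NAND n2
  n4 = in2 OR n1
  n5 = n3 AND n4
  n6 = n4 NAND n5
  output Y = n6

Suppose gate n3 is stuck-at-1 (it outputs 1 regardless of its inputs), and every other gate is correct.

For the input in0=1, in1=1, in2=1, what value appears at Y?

Propagate with n3 forced: n0=1, n1=0, n2=1, n3=1 [stuck-at-1], n4=1, n5=1, n6=0.
So Y = 0. (Without the fault it would be 1.)

0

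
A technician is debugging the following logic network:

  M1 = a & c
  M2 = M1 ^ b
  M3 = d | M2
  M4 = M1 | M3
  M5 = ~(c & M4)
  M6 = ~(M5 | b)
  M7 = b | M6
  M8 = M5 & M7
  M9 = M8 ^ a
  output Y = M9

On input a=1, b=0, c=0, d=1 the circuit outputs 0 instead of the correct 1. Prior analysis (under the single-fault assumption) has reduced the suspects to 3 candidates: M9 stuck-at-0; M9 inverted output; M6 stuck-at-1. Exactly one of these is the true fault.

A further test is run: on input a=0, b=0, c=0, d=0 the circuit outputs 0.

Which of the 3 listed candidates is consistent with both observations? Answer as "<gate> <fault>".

M9 stuck-at-0

Evaluate each candidate on input a=0, b=0, c=0, d=0:
  M9 stuck-at-0: M1=0, M2=0, M3=0, M4=0, M5=1, M6=0, M7=0, M8=0, M9=0 [stuck-at-0] → 0 — matches
  M9 inverted output: M1=0, M2=0, M3=0, M4=0, M5=1, M6=0, M7=0, M8=0, M9=1 [inverted output] → 1 — eliminated
  M6 stuck-at-1: M1=0, M2=0, M3=0, M4=0, M5=1, M6=1 [stuck-at-1], M7=1, M8=1, M9=1 → 1 — eliminated
Only M9 stuck-at-0 reproduces the observed 0.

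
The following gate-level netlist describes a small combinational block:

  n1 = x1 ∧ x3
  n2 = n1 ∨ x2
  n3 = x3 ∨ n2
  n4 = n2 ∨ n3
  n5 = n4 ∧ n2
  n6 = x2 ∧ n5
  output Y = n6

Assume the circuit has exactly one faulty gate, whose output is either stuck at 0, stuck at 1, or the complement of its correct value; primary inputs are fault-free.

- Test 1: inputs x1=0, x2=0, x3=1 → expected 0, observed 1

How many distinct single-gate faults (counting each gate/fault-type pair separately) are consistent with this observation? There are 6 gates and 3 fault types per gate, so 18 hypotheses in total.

2

Fault-free: n1=0, n2=0, n3=1, n4=1, n5=0, n6=0 → 0. Observed 1.
  n1: none of the 3 fault types match ✗
  n2: none of the 3 fault types match ✗
  n3: none of the 3 fault types match ✗
  n4: none of the 3 fault types match ✗
  n5: none of the 3 fault types match ✗
  n6: stuck-at-1, inverted output ✓; others ✗
Consistent faults: {n6 stuck-at-1, n6 inverted output} — 2 in all.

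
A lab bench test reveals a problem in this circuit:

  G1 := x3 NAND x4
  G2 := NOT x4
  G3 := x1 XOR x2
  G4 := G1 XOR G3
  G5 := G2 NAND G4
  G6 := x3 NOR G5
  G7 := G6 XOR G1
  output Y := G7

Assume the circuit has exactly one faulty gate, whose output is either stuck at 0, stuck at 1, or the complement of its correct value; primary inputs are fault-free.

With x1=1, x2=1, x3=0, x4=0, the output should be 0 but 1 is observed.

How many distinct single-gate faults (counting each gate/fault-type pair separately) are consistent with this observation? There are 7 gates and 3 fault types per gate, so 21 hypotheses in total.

12

Fault-free: G1=1, G2=1, G3=0, G4=1, G5=0, G6=1, G7=0 → 0. Observed 1.
  G1: none of the 3 fault types match ✗
  G2: stuck-at-0, inverted output ✓; others ✗
  G3: stuck-at-1, inverted output ✓; others ✗
  G4: stuck-at-0, inverted output ✓; others ✗
  G5: stuck-at-1, inverted output ✓; others ✗
  G6: stuck-at-0, inverted output ✓; others ✗
  G7: stuck-at-1, inverted output ✓; others ✗
Consistent faults: {G2 stuck-at-0, G2 inverted output, G3 stuck-at-1, G3 inverted output, G4 stuck-at-0, G4 inverted output, G5 stuck-at-1, G5 inverted output, G6 stuck-at-0, G6 inverted output, G7 stuck-at-1, G7 inverted output} — 12 in all.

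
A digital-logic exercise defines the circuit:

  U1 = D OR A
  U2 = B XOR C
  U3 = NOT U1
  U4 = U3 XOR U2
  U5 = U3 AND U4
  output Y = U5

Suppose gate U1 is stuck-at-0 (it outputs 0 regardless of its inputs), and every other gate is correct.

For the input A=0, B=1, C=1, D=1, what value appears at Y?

Propagate with U1 forced: U1=0 [stuck-at-0], U2=0, U3=1, U4=1, U5=1.
So Y = 1. (Without the fault it would be 0.)

1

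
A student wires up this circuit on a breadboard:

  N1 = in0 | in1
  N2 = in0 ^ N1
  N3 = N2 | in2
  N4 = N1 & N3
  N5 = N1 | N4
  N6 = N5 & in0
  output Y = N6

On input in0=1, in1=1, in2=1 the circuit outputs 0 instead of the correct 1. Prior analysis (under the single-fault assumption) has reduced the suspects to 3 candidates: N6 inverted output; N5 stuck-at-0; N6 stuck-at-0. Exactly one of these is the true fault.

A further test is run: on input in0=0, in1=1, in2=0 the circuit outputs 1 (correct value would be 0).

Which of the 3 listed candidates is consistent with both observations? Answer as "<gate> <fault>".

Evaluate each candidate on input in0=0, in1=1, in2=0:
  N6 inverted output: N1=1, N2=1, N3=1, N4=1, N5=1, N6=1 [inverted output] → 1 — matches
  N5 stuck-at-0: N1=1, N2=1, N3=1, N4=1, N5=0 [stuck-at-0], N6=0 → 0 — eliminated
  N6 stuck-at-0: N1=1, N2=1, N3=1, N4=1, N5=1, N6=0 [stuck-at-0] → 0 — eliminated
Only N6 inverted output reproduces the observed 1.

N6 inverted output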